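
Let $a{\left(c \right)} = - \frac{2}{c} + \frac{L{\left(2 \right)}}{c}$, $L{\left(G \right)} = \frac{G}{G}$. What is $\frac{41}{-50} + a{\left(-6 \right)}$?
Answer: $- \frac{49}{75} \approx -0.65333$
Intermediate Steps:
$L{\left(G \right)} = 1$
$a{\left(c \right)} = - \frac{1}{c}$ ($a{\left(c \right)} = - \frac{2}{c} + 1 \frac{1}{c} = - \frac{2}{c} + \frac{1}{c} = - \frac{1}{c}$)
$\frac{41}{-50} + a{\left(-6 \right)} = \frac{41}{-50} - \frac{1}{-6} = 41 \left(- \frac{1}{50}\right) - - \frac{1}{6} = - \frac{41}{50} + \frac{1}{6} = - \frac{49}{75}$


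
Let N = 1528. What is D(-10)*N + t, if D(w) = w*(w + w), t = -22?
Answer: 305578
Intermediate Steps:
D(w) = 2*w**2 (D(w) = w*(2*w) = 2*w**2)
D(-10)*N + t = (2*(-10)**2)*1528 - 22 = (2*100)*1528 - 22 = 200*1528 - 22 = 305600 - 22 = 305578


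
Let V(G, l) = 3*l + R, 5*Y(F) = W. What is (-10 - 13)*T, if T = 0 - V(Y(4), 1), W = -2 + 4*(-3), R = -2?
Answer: 23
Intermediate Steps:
W = -14 (W = -2 - 12 = -14)
Y(F) = -14/5 (Y(F) = (⅕)*(-14) = -14/5)
V(G, l) = -2 + 3*l (V(G, l) = 3*l - 2 = -2 + 3*l)
T = -1 (T = 0 - (-2 + 3*1) = 0 - (-2 + 3) = 0 - 1*1 = 0 - 1 = -1)
(-10 - 13)*T = (-10 - 13)*(-1) = -23*(-1) = 23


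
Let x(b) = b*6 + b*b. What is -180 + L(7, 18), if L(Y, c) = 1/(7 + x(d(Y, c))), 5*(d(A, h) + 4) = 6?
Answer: -8845/49 ≈ -180.51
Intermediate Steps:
d(A, h) = -14/5 (d(A, h) = -4 + (1/5)*6 = -4 + 6/5 = -14/5)
x(b) = b**2 + 6*b (x(b) = 6*b + b**2 = b**2 + 6*b)
L(Y, c) = -25/49 (L(Y, c) = 1/(7 - 14*(6 - 14/5)/5) = 1/(7 - 14/5*16/5) = 1/(7 - 224/25) = 1/(-49/25) = -25/49)
-180 + L(7, 18) = -180 - 25/49 = -8845/49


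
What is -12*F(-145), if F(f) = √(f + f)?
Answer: -12*I*√290 ≈ -204.35*I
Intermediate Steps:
F(f) = √2*√f (F(f) = √(2*f) = √2*√f)
-12*F(-145) = -12*√2*√(-145) = -12*√2*I*√145 = -12*I*√290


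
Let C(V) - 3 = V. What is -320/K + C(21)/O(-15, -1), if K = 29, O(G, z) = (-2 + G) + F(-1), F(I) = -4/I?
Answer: -4856/377 ≈ -12.881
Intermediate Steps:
C(V) = 3 + V
O(G, z) = 2 + G (O(G, z) = (-2 + G) - 4/(-1) = (-2 + G) - 4*(-1) = (-2 + G) + 4 = 2 + G)
-320/K + C(21)/O(-15, -1) = -320/29 + (3 + 21)/(2 - 15) = -320*1/29 + 24/(-13) = -320/29 + 24*(-1/13) = -320/29 - 24/13 = -4856/377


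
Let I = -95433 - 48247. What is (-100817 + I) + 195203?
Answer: -49294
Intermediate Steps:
I = -143680
(-100817 + I) + 195203 = (-100817 - 143680) + 195203 = -244497 + 195203 = -49294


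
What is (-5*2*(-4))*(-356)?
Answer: -14240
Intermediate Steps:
(-5*2*(-4))*(-356) = -10*(-4)*(-356) = 40*(-356) = -14240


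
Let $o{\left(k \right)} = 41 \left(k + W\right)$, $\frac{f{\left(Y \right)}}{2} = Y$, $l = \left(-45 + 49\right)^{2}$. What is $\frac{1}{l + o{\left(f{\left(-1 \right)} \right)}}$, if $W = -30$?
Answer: $- \frac{1}{1296} \approx -0.0007716$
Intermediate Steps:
$l = 16$ ($l = 4^{2} = 16$)
$f{\left(Y \right)} = 2 Y$
$o{\left(k \right)} = -1230 + 41 k$ ($o{\left(k \right)} = 41 \left(k - 30\right) = 41 \left(-30 + k\right) = -1230 + 41 k$)
$\frac{1}{l + o{\left(f{\left(-1 \right)} \right)}} = \frac{1}{16 - \left(1230 - 41 \cdot 2 \left(-1\right)\right)} = \frac{1}{16 + \left(-1230 + 41 \left(-2\right)\right)} = \frac{1}{16 - 1312} = \frac{1}{-1296} = - \frac{1}{1296}$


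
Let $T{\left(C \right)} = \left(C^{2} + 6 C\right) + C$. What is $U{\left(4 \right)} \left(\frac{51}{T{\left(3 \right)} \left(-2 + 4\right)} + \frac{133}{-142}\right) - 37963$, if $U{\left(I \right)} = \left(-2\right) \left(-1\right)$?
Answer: $- \frac{26953853}{710} \approx -37963.0$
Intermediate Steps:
$T{\left(C \right)} = C^{2} + 7 C$
$U{\left(I \right)} = 2$
$U{\left(4 \right)} \left(\frac{51}{T{\left(3 \right)} \left(-2 + 4\right)} + \frac{133}{-142}\right) - 37963 = 2 \left(\frac{51}{3 \left(7 + 3\right) \left(-2 + 4\right)} + \frac{133}{-142}\right) - 37963 = 2 \left(\frac{51}{3 \cdot 10 \cdot 2} + 133 \left(- \frac{1}{142}\right)\right) - 37963 = 2 \left(\frac{51}{30 \cdot 2} - \frac{133}{142}\right) - 37963 = 2 \left(\frac{51}{60} - \frac{133}{142}\right) - 37963 = 2 \left(51 \cdot \frac{1}{60} - \frac{133}{142}\right) - 37963 = 2 \left(\frac{17}{20} - \frac{133}{142}\right) - 37963 = 2 \left(- \frac{123}{1420}\right) - 37963 = - \frac{123}{710} - 37963 = - \frac{26953853}{710}$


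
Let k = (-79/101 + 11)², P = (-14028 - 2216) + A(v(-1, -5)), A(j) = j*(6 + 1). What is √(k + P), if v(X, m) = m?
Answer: I*√164997055/101 ≈ 127.18*I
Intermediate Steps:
A(j) = 7*j (A(j) = j*7 = 7*j)
P = -16279 (P = (-14028 - 2216) + 7*(-5) = -16244 - 35 = -16279)
k = 1065024/10201 (k = (-79*1/101 + 11)² = (-79/101 + 11)² = (1032/101)² = 1065024/10201 ≈ 104.40)
√(k + P) = √(1065024/10201 - 16279) = √(-164997055/10201) = I*√164997055/101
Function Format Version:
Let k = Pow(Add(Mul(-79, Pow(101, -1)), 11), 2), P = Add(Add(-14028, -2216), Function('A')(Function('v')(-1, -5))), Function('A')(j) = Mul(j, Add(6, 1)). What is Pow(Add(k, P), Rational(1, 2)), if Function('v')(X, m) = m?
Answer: Mul(Rational(1, 101), I, Pow(164997055, Rational(1, 2))) ≈ Mul(127.18, I)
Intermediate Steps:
Function('A')(j) = Mul(7, j) (Function('A')(j) = Mul(j, 7) = Mul(7, j))
P = -16279 (P = Add(Add(-14028, -2216), Mul(7, -5)) = Add(-16244, -35) = -16279)
k = Rational(1065024, 10201) (k = Pow(Add(Mul(-79, Rational(1, 101)), 11), 2) = Pow(Add(Rational(-79, 101), 11), 2) = Pow(Rational(1032, 101), 2) = Rational(1065024, 10201) ≈ 104.40)
Pow(Add(k, P), Rational(1, 2)) = Pow(Add(Rational(1065024, 10201), -16279), Rational(1, 2)) = Pow(Rational(-164997055, 10201), Rational(1, 2)) = Mul(Rational(1, 101), I, Pow(164997055, Rational(1, 2)))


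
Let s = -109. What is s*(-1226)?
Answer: 133634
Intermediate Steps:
s*(-1226) = -109*(-1226) = 133634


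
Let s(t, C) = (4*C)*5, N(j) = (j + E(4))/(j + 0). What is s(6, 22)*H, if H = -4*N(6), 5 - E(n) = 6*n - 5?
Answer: 7040/3 ≈ 2346.7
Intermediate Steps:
E(n) = 10 - 6*n (E(n) = 5 - (6*n - 5) = 5 - (-5 + 6*n) = 5 + (5 - 6*n) = 10 - 6*n)
N(j) = (-14 + j)/j (N(j) = (j + (10 - 6*4))/(j + 0) = (j + (10 - 24))/j = (j - 14)/j = (-14 + j)/j)
s(t, C) = 20*C
H = 16/3 (H = -4*(-14 + 6)/6 = -2*(-8)/3 = -4*(-4/3) = 16/3 ≈ 5.3333)
s(6, 22)*H = (20*22)*(16/3) = 440*(16/3) = 7040/3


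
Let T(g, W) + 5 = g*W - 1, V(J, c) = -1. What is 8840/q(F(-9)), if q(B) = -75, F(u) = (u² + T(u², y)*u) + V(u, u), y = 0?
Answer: -1768/15 ≈ -117.87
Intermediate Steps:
T(g, W) = -6 + W*g (T(g, W) = -5 + (g*W - 1) = -5 + (W*g - 1) = -5 + (-1 + W*g) = -6 + W*g)
F(u) = -1 + u² - 6*u (F(u) = (u² + (-6 + 0*u²)*u) - 1 = (u² + (-6 + 0)*u) - 1 = (u² - 6*u) - 1 = -1 + u² - 6*u)
8840/q(F(-9)) = 8840/(-75) = 8840*(-1/75) = -1768/15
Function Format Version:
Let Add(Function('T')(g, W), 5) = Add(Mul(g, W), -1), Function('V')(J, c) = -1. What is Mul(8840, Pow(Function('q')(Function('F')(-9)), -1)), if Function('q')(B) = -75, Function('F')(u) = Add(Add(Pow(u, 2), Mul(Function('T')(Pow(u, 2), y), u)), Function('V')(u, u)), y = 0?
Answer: Rational(-1768, 15) ≈ -117.87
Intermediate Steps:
Function('T')(g, W) = Add(-6, Mul(W, g)) (Function('T')(g, W) = Add(-5, Add(Mul(g, W), -1)) = Add(-5, Add(Mul(W, g), -1)) = Add(-5, Add(-1, Mul(W, g))) = Add(-6, Mul(W, g)))
Function('F')(u) = Add(-1, Pow(u, 2), Mul(-6, u)) (Function('F')(u) = Add(Add(Pow(u, 2), Mul(Add(-6, Mul(0, Pow(u, 2))), u)), -1) = Add(Add(Pow(u, 2), Mul(Add(-6, 0), u)), -1) = Add(Add(Pow(u, 2), Mul(-6, u)), -1) = Add(-1, Pow(u, 2), Mul(-6, u)))
Mul(8840, Pow(Function('q')(Function('F')(-9)), -1)) = Mul(8840, Pow(-75, -1)) = Mul(8840, Rational(-1, 75)) = Rational(-1768, 15)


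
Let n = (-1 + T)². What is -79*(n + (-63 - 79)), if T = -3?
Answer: 9954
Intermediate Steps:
n = 16 (n = (-1 - 3)² = (-4)² = 16)
-79*(n + (-63 - 79)) = -79*(16 + (-63 - 79)) = -79*(16 - 142) = -79*(-126) = 9954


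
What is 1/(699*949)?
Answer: 1/663351 ≈ 1.5075e-6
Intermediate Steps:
1/(699*949) = (1/699)*(1/949) = 1/663351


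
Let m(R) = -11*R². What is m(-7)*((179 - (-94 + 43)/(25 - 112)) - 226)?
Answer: 743820/29 ≈ 25649.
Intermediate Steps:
m(-7)*((179 - (-94 + 43)/(25 - 112)) - 226) = (-11*(-7)²)*((179 - (-94 + 43)/(25 - 112)) - 226) = (-11*49)*((179 - (-51)/(-87)) - 226) = -539*((179 - (-51)*(-1)/87) - 226) = -539*((179 - 1*17/29) - 226) = -539*((179 - 17/29) - 226) = -539*(5174/29 - 226) = -539*(-1380/29) = 743820/29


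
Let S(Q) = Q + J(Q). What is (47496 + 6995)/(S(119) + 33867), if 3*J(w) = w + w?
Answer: 5637/3524 ≈ 1.5996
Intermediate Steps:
J(w) = 2*w/3 (J(w) = (w + w)/3 = (2*w)/3 = 2*w/3)
S(Q) = 5*Q/3 (S(Q) = Q + 2*Q/3 = 5*Q/3)
(47496 + 6995)/(S(119) + 33867) = (47496 + 6995)/((5/3)*119 + 33867) = 54491/(595/3 + 33867) = 54491/(102196/3) = 54491*(3/102196) = 5637/3524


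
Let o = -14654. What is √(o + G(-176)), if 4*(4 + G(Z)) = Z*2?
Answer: I*√14746 ≈ 121.43*I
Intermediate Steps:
G(Z) = -4 + Z/2 (G(Z) = -4 + (Z*2)/4 = -4 + (2*Z)/4 = -4 + Z/2)
√(o + G(-176)) = √(-14654 + (-4 + (½)*(-176))) = √(-14654 + (-4 - 88)) = √(-14654 - 92) = √(-14746) = I*√14746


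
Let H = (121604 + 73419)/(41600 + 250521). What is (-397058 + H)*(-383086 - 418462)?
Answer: 92970578635172260/292121 ≈ 3.1826e+11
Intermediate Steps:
H = 195023/292121 ≈ 0.66761
(-397058 + H)*(-383086 - 418462) = (-397058 + 195023/292121)*(-383086 - 418462) = -115988784995/292121*(-801548) = 92970578635172260/292121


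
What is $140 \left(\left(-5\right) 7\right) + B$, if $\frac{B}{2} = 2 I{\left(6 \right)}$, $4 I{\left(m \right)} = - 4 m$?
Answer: $-4924$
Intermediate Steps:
$I{\left(m \right)} = - m$ ($I{\left(m \right)} = \frac{\left(-4\right) m}{4} = - m$)
$B = -24$ ($B = 2 \cdot 2 \left(\left(-1\right) 6\right) = 2 \cdot 2 \left(-6\right) = 2 \left(-12\right) = -24$)
$140 \left(\left(-5\right) 7\right) + B = 140 \left(\left(-5\right) 7\right) - 24 = 140 \left(-35\right) - 24 = -4900 - 24 = -4924$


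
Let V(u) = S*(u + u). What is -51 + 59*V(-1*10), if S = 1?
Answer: -1231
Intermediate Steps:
V(u) = 2*u (V(u) = 1*(u + u) = 1*(2*u) = 2*u)
-51 + 59*V(-1*10) = -51 + 59*(2*(-1*10)) = -51 + 59*(2*(-10)) = -51 + 59*(-20) = -51 - 1180 = -1231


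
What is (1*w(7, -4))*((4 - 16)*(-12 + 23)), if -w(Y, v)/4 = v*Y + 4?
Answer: -12672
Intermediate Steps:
w(Y, v) = -16 - 4*Y*v (w(Y, v) = -4*(v*Y + 4) = -4*(Y*v + 4) = -4*(4 + Y*v) = -16 - 4*Y*v)
(1*w(7, -4))*((4 - 16)*(-12 + 23)) = (1*(-16 - 4*7*(-4)))*((4 - 16)*(-12 + 23)) = (1*(-16 + 112))*(-12*11) = (1*96)*(-132) = 96*(-132) = -12672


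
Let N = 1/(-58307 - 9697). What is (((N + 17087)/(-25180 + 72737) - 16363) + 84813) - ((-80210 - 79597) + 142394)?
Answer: 277687790519111/3234066228 ≈ 85863.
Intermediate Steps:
N = -1/68004 (N = 1/(-68004) = -1/68004 ≈ -1.4705e-5)
(((N + 17087)/(-25180 + 72737) - 16363) + 84813) - ((-80210 - 79597) + 142394) = (((-1/68004 + 17087)/(-25180 + 72737) - 16363) + 84813) - ((-80210 - 79597) + 142394) = (((1161984347/68004)/47557 - 16363) + 84813) - (-159807 + 142394) = (((1161984347/68004)*(1/47557) - 16363) + 84813) - 1*(-17413) = ((1161984347/3234066228 - 16363) + 84813) + 17413 = (-52917863704417/3234066228 + 84813) + 17413 = 221372995290947/3234066228 + 17413 = 277687790519111/3234066228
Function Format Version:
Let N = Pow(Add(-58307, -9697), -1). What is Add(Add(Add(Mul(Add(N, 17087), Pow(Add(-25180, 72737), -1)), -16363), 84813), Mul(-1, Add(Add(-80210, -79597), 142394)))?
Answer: Rational(277687790519111, 3234066228) ≈ 85863.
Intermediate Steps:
N = Rational(-1, 68004) (N = Pow(-68004, -1) = Rational(-1, 68004) ≈ -1.4705e-5)
Add(Add(Add(Mul(Add(N, 17087), Pow(Add(-25180, 72737), -1)), -16363), 84813), Mul(-1, Add(Add(-80210, -79597), 142394))) = Add(Add(Add(Mul(Add(Rational(-1, 68004), 17087), Pow(Add(-25180, 72737), -1)), -16363), 84813), Mul(-1, Add(Add(-80210, -79597), 142394))) = Add(Add(Add(Mul(Rational(1161984347, 68004), Pow(47557, -1)), -16363), 84813), Mul(-1, Add(-159807, 142394))) = Add(Add(Add(Mul(Rational(1161984347, 68004), Rational(1, 47557)), -16363), 84813), Mul(-1, -17413)) = Add(Add(Add(Rational(1161984347, 3234066228), -16363), 84813), 17413) = Add(Add(Rational(-52917863704417, 3234066228), 84813), 17413) = Add(Rational(221372995290947, 3234066228), 17413) = Rational(277687790519111, 3234066228)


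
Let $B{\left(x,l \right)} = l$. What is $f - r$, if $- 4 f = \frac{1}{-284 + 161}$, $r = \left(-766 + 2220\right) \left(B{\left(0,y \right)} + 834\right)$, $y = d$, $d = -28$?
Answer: $- \frac{576586607}{492} \approx -1.1719 \cdot 10^{6}$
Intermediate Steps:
$y = -28$
$r = 1171924$ ($r = \left(-766 + 2220\right) \left(-28 + 834\right) = 1454 \cdot 806 = 1171924$)
$f = \frac{1}{492}$ ($f = - \frac{1}{4 \left(-284 + 161\right)} = - \frac{1}{4 \left(-123\right)} = \left(- \frac{1}{4}\right) \left(- \frac{1}{123}\right) = \frac{1}{492} \approx 0.0020325$)
$f - r = \frac{1}{492} - 1171924 = - \frac{576586607}{492}$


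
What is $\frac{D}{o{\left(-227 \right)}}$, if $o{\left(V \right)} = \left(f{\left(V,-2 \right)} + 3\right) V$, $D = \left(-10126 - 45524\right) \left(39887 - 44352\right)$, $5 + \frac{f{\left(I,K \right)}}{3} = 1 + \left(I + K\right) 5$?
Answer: $\frac{5916125}{18614} \approx 317.83$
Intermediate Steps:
$f{\left(I,K \right)} = -12 + 15 I + 15 K$ ($f{\left(I,K \right)} = -15 + 3 \left(1 + \left(I + K\right) 5\right) = -15 + 3 \left(1 + \left(5 I + 5 K\right)\right) = -15 + 3 \left(1 + 5 I + 5 K\right) = -15 + \left(3 + 15 I + 15 K\right) = -12 + 15 I + 15 K$)
$D = 248477250$ ($D = \left(-55650\right) \left(-4465\right) = 248477250$)
$o{\left(V \right)} = V \left(-39 + 15 V\right)$ ($o{\left(V \right)} = \left(\left(-12 + 15 V + 15 \left(-2\right)\right) + 3\right) V = \left(\left(-12 + 15 V - 30\right) + 3\right) V = \left(\left(-42 + 15 V\right) + 3\right) V = \left(-39 + 15 V\right) V = V \left(-39 + 15 V\right)$)
$\frac{D}{o{\left(-227 \right)}} = \frac{248477250}{3 \left(-227\right) \left(-13 + 5 \left(-227\right)\right)} = \frac{248477250}{3 \left(-227\right) \left(-13 - 1135\right)} = \frac{248477250}{3 \left(-227\right) \left(-1148\right)} = \frac{248477250}{781788} = 248477250 \cdot \frac{1}{781788} = \frac{5916125}{18614}$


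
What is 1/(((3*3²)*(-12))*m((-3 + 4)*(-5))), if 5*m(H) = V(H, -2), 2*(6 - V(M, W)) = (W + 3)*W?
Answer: -5/2268 ≈ -0.0022046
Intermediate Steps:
V(M, W) = 6 - W*(3 + W)/2 (V(M, W) = 6 - (W + 3)*W/2 = 6 - (3 + W)*W/2 = 6 - W*(3 + W)/2)
m(H) = 7/5 (m(H) = (6 - 3/2*(-2) - ½*(-2)²)/5 = (6 + 3 - ½*4)/5 = (6 + 3 - 2)/5 = (⅕)*7 = 7/5)
1/(((3*3²)*(-12))*m((-3 + 4)*(-5))) = 1/(((3*3²)*(-12))*(7/5)) = 1/(((3*9)*(-12))*(7/5)) = 1/((27*(-12))*(7/5)) = 1/(-324*7/5) = 1/(-2268/5) = -5/2268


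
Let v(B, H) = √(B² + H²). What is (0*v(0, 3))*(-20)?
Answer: 0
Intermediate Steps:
(0*v(0, 3))*(-20) = (0*√(0² + 3²))*(-20) = (0*√(0 + 9))*(-20) = (0*√9)*(-20) = (0*3)*(-20) = 0*(-20) = 0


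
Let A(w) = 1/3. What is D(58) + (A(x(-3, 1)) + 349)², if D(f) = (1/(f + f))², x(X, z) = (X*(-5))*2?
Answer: 14778778633/121104 ≈ 1.2203e+5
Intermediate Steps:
x(X, z) = -10*X (x(X, z) = -5*X*2 = -10*X)
A(w) = ⅓
D(f) = 1/(4*f²) (D(f) = (1/(2*f))² = 1/(4*f²))
D(58) + (A(x(-3, 1)) + 349)² = (¼)/58² + (⅓ + 349)² = (¼)*(1/3364) + (1048/3)² = 1/13456 + 1098304/9 = 14778778633/121104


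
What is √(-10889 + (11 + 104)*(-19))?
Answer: I*√13074 ≈ 114.34*I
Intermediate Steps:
√(-10889 + (11 + 104)*(-19)) = √(-10889 + 115*(-19)) = √(-10889 - 2185) = √(-13074) = I*√13074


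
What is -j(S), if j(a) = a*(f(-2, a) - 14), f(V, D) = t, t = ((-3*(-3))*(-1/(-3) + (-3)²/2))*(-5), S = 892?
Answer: 206498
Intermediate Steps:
t = -435/2 (t = (9*(-1*(-⅓) + 9*(½)))*(-5) = (9*(⅓ + 9/2))*(-5) = (9*(29/6))*(-5) = (87/2)*(-5) = -435/2 ≈ -217.50)
f(V, D) = -435/2
j(a) = -463*a/2 (j(a) = a*(-435/2 - 14) = a*(-463/2) = -463*a/2)
-j(S) = -(-463)*892/2 = -1*(-206498) = 206498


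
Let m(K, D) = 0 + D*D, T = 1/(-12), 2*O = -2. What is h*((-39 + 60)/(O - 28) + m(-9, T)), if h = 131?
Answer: -392345/4176 ≈ -93.952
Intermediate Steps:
O = -1 (O = (1/2)*(-2) = -1)
T = -1/12 ≈ -0.083333
m(K, D) = D**2 (m(K, D) = 0 + D**2 = D**2)
h*((-39 + 60)/(O - 28) + m(-9, T)) = 131*((-39 + 60)/(-1 - 28) + (-1/12)**2) = 131*(21/(-29) + 1/144) = 131*(21*(-1/29) + 1/144) = 131*(-21/29 + 1/144) = 131*(-2995/4176) = -392345/4176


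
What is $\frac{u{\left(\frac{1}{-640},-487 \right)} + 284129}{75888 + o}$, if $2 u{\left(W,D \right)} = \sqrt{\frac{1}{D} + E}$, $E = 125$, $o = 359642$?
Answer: $\frac{284129}{435530} + \frac{\sqrt{29645638}}{424206220} \approx 0.65239$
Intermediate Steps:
$u{\left(W,D \right)} = \frac{\sqrt{125 + \frac{1}{D}}}{2}$ ($u{\left(W,D \right)} = \frac{\sqrt{\frac{1}{D} + 125}}{2} = \frac{\sqrt{125 + \frac{1}{D}}}{2}$)
$\frac{u{\left(\frac{1}{-640},-487 \right)} + 284129}{75888 + o} = \frac{\frac{\sqrt{125 + \frac{1}{-487}}}{2} + 284129}{75888 + 359642} = \frac{\frac{\sqrt{125 - \frac{1}{487}}}{2} + 284129}{435530} = \left(\frac{\sqrt{\frac{60874}{487}}}{2} + 284129\right) \frac{1}{435530} = \left(\frac{\frac{1}{487} \sqrt{29645638}}{2} + 284129\right) \frac{1}{435530} = \left(\frac{\sqrt{29645638}}{974} + 284129\right) \frac{1}{435530} = \left(284129 + \frac{\sqrt{29645638}}{974}\right) \frac{1}{435530} = \frac{284129}{435530} + \frac{\sqrt{29645638}}{424206220}$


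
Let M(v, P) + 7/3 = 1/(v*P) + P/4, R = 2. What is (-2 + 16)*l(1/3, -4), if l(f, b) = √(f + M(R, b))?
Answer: 35*I*√2/2 ≈ 24.749*I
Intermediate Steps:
M(v, P) = -7/3 + P/4 + 1/(P*v) (M(v, P) = -7/3 + (1/(v*P) + P/4) = -7/3 + (1/(P*v) + P*(¼)) = -7/3 + (1*(1/(P*v)) + P/4) = -7/3 + (1/(P*v) + P/4) = -7/3 + (P/4 + 1/(P*v)) = -7/3 + P/4 + 1/(P*v))
l(f, b) = √(-7/3 + f + 1/(2*b) + b/4) (l(f, b) = √(f + (-7/3 + b/4 + 1/(b*2))) = √(f + (-7/3 + b/4 + (½)/b)) = √(f + (-7/3 + b/4 + 1/(2*b))) = √(f + (-7/3 + 1/(2*b) + b/4)) = √(-7/3 + f + 1/(2*b) + b/4))
(-2 + 16)*l(1/3, -4) = (-2 + 16)*(√(-84 + 9*(-4) + 18/(-4) + 36/3)/6) = 14*(√(-84 - 36 + 18*(-¼) + 36*(⅓))/6) = 14*(√(-84 - 36 - 9/2 + 12)/6) = 14*(√(-225/2)/6) = 14*((15*I*√2/2)/6) = 14*(5*I*√2/4) = 35*I*√2/2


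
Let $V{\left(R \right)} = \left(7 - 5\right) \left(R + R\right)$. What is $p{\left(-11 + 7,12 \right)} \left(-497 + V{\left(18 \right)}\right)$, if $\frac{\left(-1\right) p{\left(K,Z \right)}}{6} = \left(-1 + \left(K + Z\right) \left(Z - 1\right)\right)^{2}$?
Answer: $19300950$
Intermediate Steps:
$V{\left(R \right)} = 4 R$ ($V{\left(R \right)} = 2 \cdot 2 R = 4 R$)
$p{\left(K,Z \right)} = - 6 \left(-1 + \left(-1 + Z\right) \left(K + Z\right)\right)^{2}$ ($p{\left(K,Z \right)} = - 6 \left(-1 + \left(K + Z\right) \left(Z - 1\right)\right)^{2} = - 6 \left(-1 + \left(K + Z\right) \left(-1 + Z\right)\right)^{2} = - 6 \left(-1 + \left(-1 + Z\right) \left(K + Z\right)\right)^{2}$)
$p{\left(-11 + 7,12 \right)} \left(-497 + V{\left(18 \right)}\right) = - 6 \left(1 + \left(-11 + 7\right) + 12 - 12^{2} - \left(-11 + 7\right) 12\right)^{2} \left(-497 + 4 \cdot 18\right) = - 6 \left(1 - 4 + 12 - 144 - \left(-4\right) 12\right)^{2} \left(-497 + 72\right) = - 6 \left(1 - 4 + 12 - 144 + 48\right)^{2} \left(-425\right) = - 6 \left(-87\right)^{2} \left(-425\right) = \left(-6\right) 7569 \left(-425\right) = \left(-45414\right) \left(-425\right) = 19300950$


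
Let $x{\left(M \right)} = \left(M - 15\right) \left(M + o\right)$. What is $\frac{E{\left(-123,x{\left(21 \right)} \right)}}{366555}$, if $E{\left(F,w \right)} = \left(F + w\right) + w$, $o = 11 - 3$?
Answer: $\frac{15}{24437} \approx 0.00061382$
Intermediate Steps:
$o = 8$ ($o = 11 - 3 = 8$)
$x{\left(M \right)} = \left(-15 + M\right) \left(8 + M\right)$ ($x{\left(M \right)} = \left(M - 15\right) \left(M + 8\right) = \left(-15 + M\right) \left(8 + M\right)$)
$E{\left(F,w \right)} = F + 2 w$
$\frac{E{\left(-123,x{\left(21 \right)} \right)}}{366555} = \frac{-123 + 2 \left(-120 + 21^{2} - 147\right)}{366555} = \left(-123 + 2 \left(-120 + 441 - 147\right)\right) \frac{1}{366555} = \left(-123 + 2 \cdot 174\right) \frac{1}{366555} = \left(-123 + 348\right) \frac{1}{366555} = 225 \cdot \frac{1}{366555} = \frac{15}{24437}$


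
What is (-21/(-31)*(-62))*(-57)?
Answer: 2394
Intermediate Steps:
(-21/(-31)*(-62))*(-57) = (-21*(-1/31)*(-62))*(-57) = ((21/31)*(-62))*(-57) = -42*(-57) = 2394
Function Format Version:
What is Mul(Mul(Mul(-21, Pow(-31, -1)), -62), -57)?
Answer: 2394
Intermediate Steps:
Mul(Mul(Mul(-21, Pow(-31, -1)), -62), -57) = Mul(Mul(Mul(-21, Rational(-1, 31)), -62), -57) = Mul(Mul(Rational(21, 31), -62), -57) = Mul(-42, -57) = 2394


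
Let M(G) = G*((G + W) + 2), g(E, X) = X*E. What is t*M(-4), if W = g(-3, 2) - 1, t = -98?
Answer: -3528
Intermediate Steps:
g(E, X) = E*X
W = -7 (W = -3*2 - 1 = -6 - 1 = -7)
M(G) = G*(-5 + G) (M(G) = G*((G - 7) + 2) = G*((-7 + G) + 2) = G*(-5 + G))
t*M(-4) = -(-392)*(-5 - 4) = -(-392)*(-9) = -98*36 = -3528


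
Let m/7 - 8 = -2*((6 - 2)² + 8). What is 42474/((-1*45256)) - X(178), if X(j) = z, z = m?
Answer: 6314603/22628 ≈ 279.06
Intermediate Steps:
m = -280 (m = 56 + 7*(-2*((6 - 2)² + 8)) = 56 + 7*(-2*(4² + 8)) = 56 + 7*(-2*(16 + 8)) = 56 + 7*(-2*24) = 56 + 7*(-48) = 56 - 336 = -280)
z = -280
X(j) = -280
42474/((-1*45256)) - X(178) = 42474/((-1*45256)) - 1*(-280) = 42474/(-45256) + 280 = 42474*(-1/45256) + 280 = -21237/22628 + 280 = 6314603/22628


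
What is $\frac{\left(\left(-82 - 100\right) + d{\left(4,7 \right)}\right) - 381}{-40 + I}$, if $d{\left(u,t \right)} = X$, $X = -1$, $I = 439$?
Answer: $- \frac{188}{133} \approx -1.4135$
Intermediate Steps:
$d{\left(u,t \right)} = -1$
$\frac{\left(\left(-82 - 100\right) + d{\left(4,7 \right)}\right) - 381}{-40 + I} = \frac{\left(\left(-82 - 100\right) - 1\right) - 381}{-40 + 439} = \frac{\left(-182 - 1\right) - 381}{399} = \left(-183 - 381\right) \frac{1}{399} = \left(-564\right) \frac{1}{399} = - \frac{188}{133}$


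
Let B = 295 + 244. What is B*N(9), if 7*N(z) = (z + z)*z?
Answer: 12474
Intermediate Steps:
N(z) = 2*z²/7 (N(z) = ((z + z)*z)/7 = ((2*z)*z)/7 = (2*z²)/7 = 2*z²/7)
B = 539
B*N(9) = 539*((2/7)*9²) = 539*((2/7)*81) = 539*(162/7) = 12474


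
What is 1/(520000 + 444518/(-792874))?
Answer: 396437/206147017741 ≈ 1.9231e-6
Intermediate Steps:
1/(520000 + 444518/(-792874)) = 1/(520000 + 444518*(-1/792874)) = 1/(520000 - 222259/396437) = 1/(206147017741/396437) = 396437/206147017741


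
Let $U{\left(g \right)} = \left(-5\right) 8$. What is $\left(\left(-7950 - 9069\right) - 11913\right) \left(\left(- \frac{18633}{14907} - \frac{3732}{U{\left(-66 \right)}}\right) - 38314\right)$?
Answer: $\frac{27474531592938}{24845} \approx 1.1058 \cdot 10^{9}$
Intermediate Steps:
$U{\left(g \right)} = -40$
$\left(\left(-7950 - 9069\right) - 11913\right) \left(\left(- \frac{18633}{14907} - \frac{3732}{U{\left(-66 \right)}}\right) - 38314\right) = \left(\left(-7950 - 9069\right) - 11913\right) \left(\left(- \frac{18633}{14907} - \frac{3732}{-40}\right) - 38314\right) = \left(\left(-7950 - 9069\right) - 11913\right) \left(\left(\left(-18633\right) \frac{1}{14907} - - \frac{933}{10}\right) - 38314\right) = \left(-17019 - 11913\right) \left(\left(- \frac{6211}{4969} + \frac{933}{10}\right) - 38314\right) = - 28932 \left(\frac{4573967}{49690} - 38314\right) = \left(-28932\right) \left(- \frac{1899248693}{49690}\right) = \frac{27474531592938}{24845}$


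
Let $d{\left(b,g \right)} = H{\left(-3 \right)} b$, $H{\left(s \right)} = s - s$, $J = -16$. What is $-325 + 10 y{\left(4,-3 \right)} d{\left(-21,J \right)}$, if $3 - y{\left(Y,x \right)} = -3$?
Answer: $-325$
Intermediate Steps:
$y{\left(Y,x \right)} = 6$ ($y{\left(Y,x \right)} = 3 - -3 = 3 + 3 = 6$)
$H{\left(s \right)} = 0$
$d{\left(b,g \right)} = 0$ ($d{\left(b,g \right)} = 0 b = 0$)
$-325 + 10 y{\left(4,-3 \right)} d{\left(-21,J \right)} = -325 + 10 \cdot 6 \cdot 0 = -325 + 60 \cdot 0 = -325 + 0 = -325$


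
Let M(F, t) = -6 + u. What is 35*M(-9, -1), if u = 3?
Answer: -105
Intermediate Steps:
M(F, t) = -3 (M(F, t) = -6 + 3 = -3)
35*M(-9, -1) = 35*(-3) = -105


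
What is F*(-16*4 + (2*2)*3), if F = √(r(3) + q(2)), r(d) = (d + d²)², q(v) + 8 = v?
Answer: -52*√138 ≈ -610.86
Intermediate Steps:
q(v) = -8 + v
F = √138 (F = √(3²*(1 + 3)² + (-8 + 2)) = √(9*4² - 6) = √(9*16 - 6) = √(144 - 6) = √138 ≈ 11.747)
F*(-16*4 + (2*2)*3) = √138*(-16*4 + (2*2)*3) = √138*(-64 + 4*3) = √138*(-64 + 12) = √138*(-52) = -52*√138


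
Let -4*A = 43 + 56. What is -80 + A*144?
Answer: -3644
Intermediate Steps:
A = -99/4 (A = -(43 + 56)/4 = -1/4*99 = -99/4 ≈ -24.750)
-80 + A*144 = -80 - 99/4*144 = -80 - 3564 = -3644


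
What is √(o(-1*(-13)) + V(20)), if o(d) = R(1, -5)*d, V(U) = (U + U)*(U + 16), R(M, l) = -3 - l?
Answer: √1466 ≈ 38.288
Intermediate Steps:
V(U) = 2*U*(16 + U) (V(U) = (2*U)*(16 + U) = 2*U*(16 + U))
o(d) = 2*d (o(d) = (-3 - 1*(-5))*d = (-3 + 5)*d = 2*d)
√(o(-1*(-13)) + V(20)) = √(2*(-1*(-13)) + 2*20*(16 + 20)) = √(2*13 + 2*20*36) = √(26 + 1440) = √1466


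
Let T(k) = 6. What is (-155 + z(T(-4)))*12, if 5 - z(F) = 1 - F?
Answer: -1740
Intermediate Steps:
z(F) = 4 + F (z(F) = 5 - (1 - F) = 5 + (-1 + F) = 4 + F)
(-155 + z(T(-4)))*12 = (-155 + (4 + 6))*12 = (-155 + 10)*12 = -145*12 = -1740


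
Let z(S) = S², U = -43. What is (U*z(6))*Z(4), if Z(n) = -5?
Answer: 7740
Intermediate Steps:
(U*z(6))*Z(4) = -43*6²*(-5) = -43*36*(-5) = -1548*(-5) = 7740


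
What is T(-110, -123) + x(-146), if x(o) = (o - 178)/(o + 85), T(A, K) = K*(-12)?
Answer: 90360/61 ≈ 1481.3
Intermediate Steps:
T(A, K) = -12*K
x(o) = (-178 + o)/(85 + o)
T(-110, -123) + x(-146) = -12*(-123) + (-178 - 146)/(85 - 146) = 1476 - 324/(-61) = 1476 - 1/61*(-324) = 1476 + 324/61 = 90360/61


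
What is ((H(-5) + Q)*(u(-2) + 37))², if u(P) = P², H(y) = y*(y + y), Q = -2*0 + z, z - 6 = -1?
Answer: 5085025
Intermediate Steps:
z = 5 (z = 6 - 1 = 5)
Q = 5 (Q = -2*0 + 5 = 0 + 5 = 5)
H(y) = 2*y² (H(y) = y*(2*y) = 2*y²)
((H(-5) + Q)*(u(-2) + 37))² = ((2*(-5)² + 5)*((-2)² + 37))² = ((2*25 + 5)*(4 + 37))² = ((50 + 5)*41)² = (55*41)² = 2255² = 5085025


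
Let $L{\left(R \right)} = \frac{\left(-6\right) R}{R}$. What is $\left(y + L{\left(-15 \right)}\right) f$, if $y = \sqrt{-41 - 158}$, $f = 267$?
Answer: $-1602 + 267 i \sqrt{199} \approx -1602.0 + 3766.5 i$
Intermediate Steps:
$y = i \sqrt{199}$ ($y = \sqrt{-199} = i \sqrt{199} \approx 14.107 i$)
$L{\left(R \right)} = -6$
$\left(y + L{\left(-15 \right)}\right) f = \left(i \sqrt{199} - 6\right) 267 = \left(-6 + i \sqrt{199}\right) 267 = -1602 + 267 i \sqrt{199}$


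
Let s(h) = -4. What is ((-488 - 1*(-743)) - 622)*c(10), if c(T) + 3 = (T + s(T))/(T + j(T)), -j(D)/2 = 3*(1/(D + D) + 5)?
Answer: 245523/203 ≈ 1209.5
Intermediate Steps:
j(D) = -30 - 3/D (j(D) = -6*(1/(D + D) + 5) = -6*(1/(2*D) + 5) = -6*(5 + 1/(2*D)) = -2*(15 + 3/(2*D)) = -30 - 3/D)
c(T) = -3 + (-4 + T)/(-30 + T - 3/T) (c(T) = -3 + (T - 4)/(T + (-30 - 3/T)) = -3 + (-4 + T)/(-30 + T - 3/T))
((-488 - 1*(-743)) - 622)*c(10) = ((-488 - 1*(-743)) - 622)*((-9 - 90*10 + 2*10*(2 + 10))/(3 + 10*(30 - 1*10))) = ((-488 + 743) - 622)*((-9 - 900 + 2*10*12)/(3 + 10*(30 - 10))) = (255 - 622)*((-9 - 900 + 240)/(3 + 10*20)) = -367*(-669)/(3 + 200) = -367*(-669)/203 = -367*(-669/203) = 245523/203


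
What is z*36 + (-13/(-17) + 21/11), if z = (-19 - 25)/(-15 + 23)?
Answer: -36526/187 ≈ -195.33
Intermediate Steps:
z = -11/2 (z = -44/8 = -44*1/8 = -11/2 ≈ -5.5000)
z*36 + (-13/(-17) + 21/11) = -11/2*36 + (-13/(-17) + 21/11) = -198 + (-13*(-1/17) + 21*(1/11)) = -198 + (13/17 + 21/11) = -198 + 500/187 = -36526/187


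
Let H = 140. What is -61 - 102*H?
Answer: -14341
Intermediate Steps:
-61 - 102*H = -61 - 102*140 = -61 - 14280 = -14341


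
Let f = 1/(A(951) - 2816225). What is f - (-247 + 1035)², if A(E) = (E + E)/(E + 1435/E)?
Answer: -792025304969933574/1275518090149 ≈ -6.2094e+5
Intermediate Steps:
A(E) = 2*E/(E + 1435/E) (A(E) = (2*E)/(E + 1435/E) = 2*E/(E + 1435/E))
f = -452918/1275518090149 (f = 1/(2*951²/(1435 + 951²) - 2816225) = 1/(2*904401/(1435 + 904401) - 2816225) = 1/(2*904401/905836 - 2816225) = 1/(2*904401*(1/905836) - 2816225) = 1/(904401/452918 - 2816225) = 1/(-1275518090149/452918) = -452918/1275518090149 ≈ -3.5509e-7)
f - (-247 + 1035)² = -452918/1275518090149 - (-247 + 1035)² = -452918/1275518090149 - 1*788² = -452918/1275518090149 - 1*620944 = -452918/1275518090149 - 620944 = -792025304969933574/1275518090149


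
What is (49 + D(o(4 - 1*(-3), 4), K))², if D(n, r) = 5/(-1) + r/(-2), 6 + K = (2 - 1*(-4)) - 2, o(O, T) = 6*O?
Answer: 2025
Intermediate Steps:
K = -2 (K = -6 + ((2 - 1*(-4)) - 2) = -6 + ((2 + 4) - 2) = -6 + (6 - 2) = -6 + 4 = -2)
D(n, r) = -5 - r/2 (D(n, r) = 5*(-1) + r*(-½) = -5 - r/2)
(49 + D(o(4 - 1*(-3), 4), K))² = (49 + (-5 - ½*(-2)))² = (49 + (-5 + 1))² = (49 - 4)² = 45² = 2025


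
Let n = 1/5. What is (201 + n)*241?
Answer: 242446/5 ≈ 48489.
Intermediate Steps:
n = 1/5 ≈ 0.20000
(201 + n)*241 = (201 + 1/5)*241 = (1006/5)*241 = 242446/5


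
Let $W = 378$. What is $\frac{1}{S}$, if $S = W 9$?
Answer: $\frac{1}{3402} \approx 0.00029394$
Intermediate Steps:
$S = 3402$ ($S = 378 \cdot 9 = 3402$)
$\frac{1}{S} = \frac{1}{3402}$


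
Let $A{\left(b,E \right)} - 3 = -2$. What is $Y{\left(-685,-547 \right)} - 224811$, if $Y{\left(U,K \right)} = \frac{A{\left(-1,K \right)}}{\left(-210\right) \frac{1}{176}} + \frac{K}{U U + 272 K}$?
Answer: $- \frac{7564087729598}{33646305} \approx -2.2481 \cdot 10^{5}$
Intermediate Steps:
$A{\left(b,E \right)} = 1$ ($A{\left(b,E \right)} = 3 - 2 = 1$)
$Y{\left(U,K \right)} = - \frac{88}{105} + \frac{K}{U^{2} + 272 K}$ ($Y{\left(U,K \right)} = 1 \frac{1}{\left(-210\right) \frac{1}{176}} + \frac{K}{U U + 272 K} = 1 \frac{1}{\left(-210\right) \frac{1}{176}} + \frac{K}{U^{2} + 272 K} = 1 \frac{1}{- \frac{105}{88}} + \frac{K}{U^{2} + 272 K} = 1 \left(- \frac{88}{105}\right) + \frac{K}{U^{2} + 272 K} = - \frac{88}{105} + \frac{K}{U^{2} + 272 K}$)
$Y{\left(-685,-547 \right)} - 224811 = \frac{\left(-23831\right) \left(-547\right) - 88 \left(-685\right)^{2}}{105 \left(\left(-685\right)^{2} + 272 \left(-547\right)\right)} - 224811 = \frac{13035557 - 41291800}{105 \left(469225 - 148784\right)} - 224811 = \frac{13035557 - 41291800}{105 \cdot 320441} - 224811 = \frac{1}{105} \cdot \frac{1}{320441} \left(-28256243\right) - 224811 = - \frac{28256243}{33646305} - 224811 = - \frac{7564087729598}{33646305}$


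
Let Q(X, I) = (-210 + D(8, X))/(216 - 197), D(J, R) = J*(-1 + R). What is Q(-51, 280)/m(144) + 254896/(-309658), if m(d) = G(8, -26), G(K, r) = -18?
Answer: 26667869/26475759 ≈ 1.0073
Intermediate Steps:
m(d) = -18
Q(X, I) = -218/19 + 8*X/19 (Q(X, I) = (-210 + 8*(-1 + X))/(216 - 197) = (-210 + (-8 + 8*X))/19 = (-218 + 8*X)*(1/19) = -218/19 + 8*X/19)
Q(-51, 280)/m(144) + 254896/(-309658) = (-218/19 + (8/19)*(-51))/(-18) + 254896/(-309658) = (-218/19 - 408/19)*(-1/18) + 254896*(-1/309658) = -626/19*(-1/18) - 127448/154829 = 313/171 - 127448/154829 = 26667869/26475759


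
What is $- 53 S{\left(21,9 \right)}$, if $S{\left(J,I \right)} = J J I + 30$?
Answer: $-211947$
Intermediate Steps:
$S{\left(J,I \right)} = 30 + I J^{2}$ ($S{\left(J,I \right)} = J^{2} I + 30 = I J^{2} + 30 = 30 + I J^{2}$)
$- 53 S{\left(21,9 \right)} = - 53 \left(30 + 9 \cdot 21^{2}\right) = - 53 \left(30 + 9 \cdot 441\right) = - 53 \left(30 + 3969\right) = \left(-53\right) 3999 = -211947$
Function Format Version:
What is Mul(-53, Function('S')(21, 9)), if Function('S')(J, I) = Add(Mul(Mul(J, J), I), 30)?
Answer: -211947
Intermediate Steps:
Function('S')(J, I) = Add(30, Mul(I, Pow(J, 2))) (Function('S')(J, I) = Add(Mul(Pow(J, 2), I), 30) = Add(Mul(I, Pow(J, 2)), 30) = Add(30, Mul(I, Pow(J, 2))))
Mul(-53, Function('S')(21, 9)) = Mul(-53, Add(30, Mul(9, Pow(21, 2)))) = Mul(-53, Add(30, Mul(9, 441))) = Mul(-53, Add(30, 3969)) = Mul(-53, 3999) = -211947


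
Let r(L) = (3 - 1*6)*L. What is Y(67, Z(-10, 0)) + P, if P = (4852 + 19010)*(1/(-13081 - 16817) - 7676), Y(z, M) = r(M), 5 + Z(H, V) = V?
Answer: -912709689128/4983 ≈ -1.8316e+8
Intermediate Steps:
Z(H, V) = -5 + V
r(L) = -3*L (r(L) = (3 - 6)*L = -3*L)
Y(z, M) = -3*M
P = -912709763873/4983 (P = 23862*(1/(-29898) - 7676) = 23862*(-1/29898 - 7676) = 23862*(-229497049/29898) = -912709763873/4983 ≈ -1.8316e+8)
Y(67, Z(-10, 0)) + P = -3*(-5 + 0) - 912709763873/4983 = -3*(-5) - 912709763873/4983 = 15 - 912709763873/4983 = -912709689128/4983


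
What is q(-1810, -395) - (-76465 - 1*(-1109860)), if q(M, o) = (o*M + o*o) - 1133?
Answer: -163553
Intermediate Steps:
q(M, o) = -1133 + o² + M*o (q(M, o) = (M*o + o²) - 1133 = (o² + M*o) - 1133 = -1133 + o² + M*o)
q(-1810, -395) - (-76465 - 1*(-1109860)) = (-1133 + (-395)² - 1810*(-395)) - (-76465 - 1*(-1109860)) = (-1133 + 156025 + 714950) - (-76465 + 1109860) = 869842 - 1*1033395 = 869842 - 1033395 = -163553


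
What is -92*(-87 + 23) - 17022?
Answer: -11134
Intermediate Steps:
-92*(-87 + 23) - 17022 = -92*(-64) - 17022 = 5888 - 17022 = -11134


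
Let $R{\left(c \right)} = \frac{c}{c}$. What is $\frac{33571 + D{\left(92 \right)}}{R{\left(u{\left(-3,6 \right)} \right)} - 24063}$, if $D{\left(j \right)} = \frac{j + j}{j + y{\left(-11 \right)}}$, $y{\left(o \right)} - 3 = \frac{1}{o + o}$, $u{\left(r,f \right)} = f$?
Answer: $- \frac{70133867}{50265518} \approx -1.3953$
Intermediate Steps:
$y{\left(o \right)} = 3 + \frac{1}{2 o}$ ($y{\left(o \right)} = 3 + \frac{1}{o + o} = 3 + \frac{1}{2 o}$)
$R{\left(c \right)} = 1$
$D{\left(j \right)} = \frac{2 j}{\frac{65}{22} + j}$ ($D{\left(j \right)} = \frac{j + j}{j + \left(3 + \frac{1}{2 \left(-11\right)}\right)} = \frac{2 j}{j + \left(3 + \frac{1}{2} \left(- \frac{1}{11}\right)\right)} = \frac{2 j}{j + \left(3 - \frac{1}{22}\right)} = \frac{2 j}{j + \frac{65}{22}} = \frac{2 j}{\frac{65}{22} + j}$)
$\frac{33571 + D{\left(92 \right)}}{R{\left(u{\left(-3,6 \right)} \right)} - 24063} = \frac{33571 + 44 \cdot 92 \frac{1}{65 + 22 \cdot 92}}{1 - 24063} = \frac{33571 + 44 \cdot 92 \frac{1}{65 + 2024}}{-24062} = \left(33571 + 44 \cdot 92 \cdot \frac{1}{2089}\right) \left(- \frac{1}{24062}\right) = \left(33571 + \frac{4048}{2089}\right) \left(- \frac{1}{24062}\right) = \frac{70133867}{2089} \left(- \frac{1}{24062}\right) = - \frac{70133867}{50265518}$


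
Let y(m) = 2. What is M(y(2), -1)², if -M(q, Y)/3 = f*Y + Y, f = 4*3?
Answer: 1521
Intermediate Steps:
f = 12
M(q, Y) = -39*Y (M(q, Y) = -3*(12*Y + Y) = -39*Y)
M(y(2), -1)² = (-39*(-1))² = 39² = 1521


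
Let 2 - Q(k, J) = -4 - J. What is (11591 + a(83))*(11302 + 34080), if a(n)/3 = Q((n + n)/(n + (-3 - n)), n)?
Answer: 538139756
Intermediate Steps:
Q(k, J) = 6 + J (Q(k, J) = 2 - (-4 - J) = 2 + (4 + J) = 6 + J)
a(n) = 18 + 3*n (a(n) = 3*(6 + n) = 18 + 3*n)
(11591 + a(83))*(11302 + 34080) = (11591 + (18 + 3*83))*(11302 + 34080) = (11591 + (18 + 249))*45382 = (11591 + 267)*45382 = 11858*45382 = 538139756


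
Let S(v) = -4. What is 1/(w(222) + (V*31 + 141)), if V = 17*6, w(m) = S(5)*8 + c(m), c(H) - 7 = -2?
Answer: 1/3276 ≈ 0.00030525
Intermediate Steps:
c(H) = 5 (c(H) = 7 - 2 = 5)
w(m) = -27 (w(m) = -4*8 + 5 = -32 + 5 = -27)
V = 102
1/(w(222) + (V*31 + 141)) = 1/(-27 + (102*31 + 141)) = 1/(-27 + (3162 + 141)) = 1/(-27 + 3303) = 1/3276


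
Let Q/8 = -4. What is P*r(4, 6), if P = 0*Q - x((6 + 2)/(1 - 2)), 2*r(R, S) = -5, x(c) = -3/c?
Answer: 15/16 ≈ 0.93750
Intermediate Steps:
Q = -32 (Q = 8*(-4) = -32)
r(R, S) = -5/2 (r(R, S) = (1/2)*(-5) = -5/2)
P = -3/8 (P = 0*(-32) - (-3)/((6 + 2)/(1 - 2)) = 0 - (-3)/(8/(-1)) = 0 - (-3)/(8*(-1)) = 0 - (-3)/(-8) = 0 - (-3)*(-1)/8 = 0 - 1*3/8 = 0 - 3/8 = -3/8 ≈ -0.37500)
P*r(4, 6) = -3/8*(-5/2) = 15/16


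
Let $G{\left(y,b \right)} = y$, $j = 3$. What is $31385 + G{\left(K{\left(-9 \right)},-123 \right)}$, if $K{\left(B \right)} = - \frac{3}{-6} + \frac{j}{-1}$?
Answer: $\frac{62765}{2} \approx 31383.0$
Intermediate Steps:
$K{\left(B \right)} = - \frac{5}{2}$ ($K{\left(B \right)} = - \frac{3}{-6} + \frac{3}{-1} = \left(-3\right) \left(- \frac{1}{6}\right) + 3 \left(-1\right) = \frac{1}{2} - 3 = - \frac{5}{2}$)
$31385 + G{\left(K{\left(-9 \right)},-123 \right)} = 31385 - \frac{5}{2} = \frac{62765}{2}$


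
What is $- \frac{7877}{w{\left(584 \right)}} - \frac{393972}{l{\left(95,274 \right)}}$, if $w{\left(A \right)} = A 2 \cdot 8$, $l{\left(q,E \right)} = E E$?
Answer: $- \frac{1068162005}{175377536} \approx -6.0906$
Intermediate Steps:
$l{\left(q,E \right)} = E^{2}$
$w{\left(A \right)} = 16 A$ ($w{\left(A \right)} = 2 A 8 = 16 A$)
$- \frac{7877}{w{\left(584 \right)}} - \frac{393972}{l{\left(95,274 \right)}} = - \frac{7877}{16 \cdot 584} - \frac{393972}{274^{2}} = - \frac{7877}{9344} - \frac{393972}{75076} = \left(-7877\right) \frac{1}{9344} - \frac{98493}{18769} = - \frac{7877}{9344} - \frac{98493}{18769} = - \frac{1068162005}{175377536}$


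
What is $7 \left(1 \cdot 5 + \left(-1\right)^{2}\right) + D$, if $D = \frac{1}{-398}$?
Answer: $\frac{16715}{398} \approx 41.997$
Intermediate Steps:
$D = - \frac{1}{398} \approx -0.0025126$
$7 \left(1 \cdot 5 + \left(-1\right)^{2}\right) + D = 7 \left(1 \cdot 5 + \left(-1\right)^{2}\right) - \frac{1}{398} = 7 \left(5 + 1\right) - \frac{1}{398} = 7 \cdot 6 - \frac{1}{398} = 42 - \frac{1}{398} = \frac{16715}{398}$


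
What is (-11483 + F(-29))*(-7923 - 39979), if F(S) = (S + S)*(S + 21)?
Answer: 527832138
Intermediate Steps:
F(S) = 2*S*(21 + S) (F(S) = (2*S)*(21 + S) = 2*S*(21 + S))
(-11483 + F(-29))*(-7923 - 39979) = (-11483 + 2*(-29)*(21 - 29))*(-7923 - 39979) = (-11483 + 2*(-29)*(-8))*(-47902) = (-11483 + 464)*(-47902) = -11019*(-47902) = 527832138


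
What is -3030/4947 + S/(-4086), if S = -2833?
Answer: 544757/6737814 ≈ 0.080851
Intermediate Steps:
-3030/4947 + S/(-4086) = -3030/4947 - 2833/(-4086) = -3030*1/4947 - 2833*(-1/4086) = -1010/1649 + 2833/4086 = 544757/6737814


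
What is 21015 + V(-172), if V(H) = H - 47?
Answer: 20796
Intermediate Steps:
V(H) = -47 + H
21015 + V(-172) = 21015 + (-47 - 172) = 21015 - 219 = 20796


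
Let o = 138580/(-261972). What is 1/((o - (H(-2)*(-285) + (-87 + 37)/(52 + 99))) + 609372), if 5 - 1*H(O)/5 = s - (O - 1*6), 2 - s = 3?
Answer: 9889443/5998162790501 ≈ 1.6487e-6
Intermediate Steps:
s = -1 (s = 2 - 1*3 = 2 - 3 = -1)
o = -34645/65493 (o = 138580*(-1/261972) = -34645/65493 ≈ -0.52899)
H(O) = 5*O (H(O) = 25 - 5*(-1 - (O - 1*6)) = 25 - 5*(-1 - (O - 6)) = 25 - 5*(-1 - (-6 + O)) = 25 - 5*(-1 + (6 - O)) = 25 - 5*(5 - O) = 25 + (-25 + 5*O) = 5*O)
1/((o - (H(-2)*(-285) + (-87 + 37)/(52 + 99))) + 609372) = 1/((-34645/65493 - ((5*(-2))*(-285) + (-87 + 37)/(52 + 99))) + 609372) = 1/((-34645/65493 - (-10*(-285) - 50/151)) + 609372) = 1/((-34645/65493 - (2850 - 50*1/151)) + 609372) = 1/((-34645/65493 - (2850 - 50/151)) + 609372) = 1/((-34645/65493 - 1*430300/151) + 609372) = 1/((-34645/65493 - 430300/151) + 609372) = 1/(-28186869295/9889443 + 609372) = 1/(5998162790501/9889443) = 9889443/5998162790501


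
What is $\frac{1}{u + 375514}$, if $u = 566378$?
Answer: $\frac{1}{941892} \approx 1.0617 \cdot 10^{-6}$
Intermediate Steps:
$\frac{1}{u + 375514} = \frac{1}{566378 + 375514} = \frac{1}{941892}$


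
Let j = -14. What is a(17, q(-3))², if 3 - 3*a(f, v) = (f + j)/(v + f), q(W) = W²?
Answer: 625/676 ≈ 0.92456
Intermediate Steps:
a(f, v) = 1 - (-14 + f)/(3*(f + v)) (a(f, v) = 1 - (f - 14)/(3*(v + f)) = 1 - (-14 + f)/(3*(f + v)))
a(17, q(-3))² = ((14/3 + (-3)² + (⅔)*17)/(17 + (-3)²))² = ((14/3 + 9 + 34/3)/(17 + 9))² = (25/26)² = 625/676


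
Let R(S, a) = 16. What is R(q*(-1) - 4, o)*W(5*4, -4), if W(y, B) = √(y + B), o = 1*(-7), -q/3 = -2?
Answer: 64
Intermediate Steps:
q = 6 (q = -3*(-2) = 6)
o = -7
W(y, B) = √(B + y)
R(q*(-1) - 4, o)*W(5*4, -4) = 16*√(-4 + 5*4) = 16*√(-4 + 20) = 16*√16 = 16*4 = 64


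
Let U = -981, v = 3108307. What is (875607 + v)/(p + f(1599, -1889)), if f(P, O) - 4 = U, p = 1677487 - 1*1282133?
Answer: 3983914/394377 ≈ 10.102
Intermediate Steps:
p = 395354 (p = 1677487 - 1282133 = 395354)
f(P, O) = -977 (f(P, O) = 4 - 981 = -977)
(875607 + v)/(p + f(1599, -1889)) = (875607 + 3108307)/(395354 - 977) = 3983914/394377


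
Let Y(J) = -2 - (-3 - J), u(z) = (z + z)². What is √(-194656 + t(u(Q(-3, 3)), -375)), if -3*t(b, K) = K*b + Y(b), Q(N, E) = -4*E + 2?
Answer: I*√1303107/3 ≈ 380.51*I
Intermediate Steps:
Q(N, E) = 2 - 4*E
u(z) = 4*z² (u(z) = (2*z)² = 4*z²)
Y(J) = 1 + J (Y(J) = -2 + (3 + J) = 1 + J)
t(b, K) = -⅓ - b/3 - K*b/3 (t(b, K) = -(K*b + (1 + b))/3 = -(1 + b + K*b)/3 = -⅓ - b/3 - K*b/3)
√(-194656 + t(u(Q(-3, 3)), -375)) = √(-194656 + (-⅓ - 4*(2 - 4*3)²/3 - ⅓*(-375)*4*(2 - 4*3)²)) = √(-194656 + (-⅓ - 4*(2 - 12)²/3 - ⅓*(-375)*4*(2 - 12)²)) = √(-194656 + (-⅓ - 4*(-10)²/3 - ⅓*(-375)*4*(-10)²)) = √(-194656 + (-⅓ - 4*100/3 - ⅓*(-375)*4*100)) = √(-194656 + (-⅓ - ⅓*400 - ⅓*(-375)*400)) = √(-194656 + (-⅓ - 400/3 + 50000)) = √(-194656 + 149599/3) = √(-434369/3) = I*√1303107/3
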